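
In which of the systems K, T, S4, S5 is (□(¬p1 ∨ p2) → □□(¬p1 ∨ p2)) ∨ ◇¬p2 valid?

T-tableau for the negation ¬((□(¬p1 ∨ p2) → □□(¬p1 ∨ p2)) ∨ ◇¬p2):
1. ¬((□(¬p1 ∨ p2) → □□(¬p1 ∨ p2)) ∨ ◇¬p2), w0
2. ¬(□(¬p1 ∨ p2) → □□(¬p1 ∨ p2)), w0   [¬∨-rule on 1]
3. ¬◇¬p2, w0   [¬∨-rule on 1]
4. □(¬p1 ∨ p2), w0   [¬→-rule on 2]
5. ¬□□(¬p1 ∨ p2), w0   [¬→-rule on 2]
6. p2, w0   [¬◇-rule on 3 via w0Rw0]
7. ¬p1 ∨ p2, w0   [□-rule on 4 via w0Rw0]
8. ¬□(¬p1 ∨ p2), w1   [¬□-rule on 5: fresh world w1, w0Rw1]
9. p2, w1   [¬◇-rule on 3 via w0Rw1]
10. ¬p1 ∨ p2, w1   [□-rule on 4 via w0Rw1]
11. ¬(¬p1 ∨ p2), w2   [¬□-rule on 8: fresh world w2, w1Rw2]
12. p1, w2   [¬∨-rule on 11]
13. ¬p2, w2   [¬∨-rule on 11]
Accessibility: w0Rw0, w0Rw1, w1Rw1, w1Rw2, w2Rw2
Complete open branch: countermodel on a T-frame, so not valid in T, nor in K (the same frame is also a K-frame).
S4-tableau for the negation ¬((□(¬p1 ∨ p2) → □□(¬p1 ∨ p2)) ∨ ◇¬p2):
1. ¬((□(¬p1 ∨ p2) → □□(¬p1 ∨ p2)) ∨ ◇¬p2), w0
2. ¬(□(¬p1 ∨ p2) → □□(¬p1 ∨ p2)), w0   [¬∨-rule on 1]
3. ¬◇¬p2, w0   [¬∨-rule on 1]
4. □(¬p1 ∨ p2), w0   [¬→-rule on 2]
5. ¬□□(¬p1 ∨ p2), w0   [¬→-rule on 2]
6. p2, w0   [¬◇-rule on 3 via w0Rw0]
7. ¬p1 ∨ p2, w0   [□-rule on 4 via w0Rw0]
8. ¬□(¬p1 ∨ p2), w1   [¬□-rule on 5: fresh world w1, w0Rw1]
9. p2, w1   [¬◇-rule on 3 via w0Rw1]
10. ¬p1 ∨ p2, w1   [□-rule on 4 via w0Rw1]
11. ¬(¬p1 ∨ p2), w2   [¬□-rule on 8: fresh world w2, w1Rw2]
12. p1, w2   [¬∨-rule on 11]
13. ¬p2, w2   [¬∨-rule on 11]
14. p2, w2   [¬◇-rule on 3 via w0Rw2]
Accessibility: w0Rw0, w0Rw1, w0Rw2, w1Rw1, w1Rw2, w2Rw2
Branch closes: p2 and ¬p2 both at w2.
Every branch closes (one shown): valid in S4, hence also in S5 (every theorem of S4 is a theorem of S5).

S4, S5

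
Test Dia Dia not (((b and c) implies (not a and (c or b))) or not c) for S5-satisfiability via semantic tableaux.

1. Dia Dia not (((b and c) implies (not a and (c or b))) or not c), 0
2. Dia not (((b and c) implies (not a and (c or b))) or not c), 1
3. not (((b and c) implies (not a and (c or b))) or not c), 2
4. not ((b and c) implies (not a and (c or b))), 2
5. c, 2
6. b and c, 2
7. not (not a and (c or b)), 2
8. b, 2
9. a, 2
Accessibility: 0R0, 0R1, 0R2, 1R0, 1R1, 1R2, 2R0, 2R1, 2R2

Satisfiable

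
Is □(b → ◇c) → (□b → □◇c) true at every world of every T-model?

Tableau for the negation ¬(□(b → ◇c) → (□b → □◇c)):
1. ¬(□(b → ◇c) → (□b → □◇c)), w0
2. □(b → ◇c), w0
3. ¬(□b → □◇c), w0
4. □b, w0
5. ¬□◇c, w0
6. b → ◇c, w0
7. b, w0
8. ◇c, w0
9. ¬◇c, w1
10. b → ◇c, w1
11. b, w1
12. ¬c, w1
13. ◇c, w1
14. c, w2
15. b → ◇c, w2
16. b, w2
17. ◇c, w2
18. c, w3
19. ¬c, w3
Accessibility: w0Rw0, w0Rw1, w0Rw2, w1Rw1, w1Rw3, w2Rw2, w3Rw3
Branch closes: c and ¬c both at w3.
All branches of the negation close; one closing branch shown above.

Valid in T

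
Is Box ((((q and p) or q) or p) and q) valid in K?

No, not valid

Tableau for the negation not Box ((((q and p) or q) or p) and q):
1. not Box ((((q and p) or q) or p) and q), w0
2. not ((((q and p) or q) or p) and q), w1   [neg-Box-rule on 1: fresh world w1, w0Rw1]
3. not q, w1   [neg-and-rule on 2 (branches; this branch)]
Accessibility: w0Rw1
The negation has an open branch (countermodel exists).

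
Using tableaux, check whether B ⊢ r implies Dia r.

Tableau for the negation not (r implies Dia r):
1. not (r implies Dia r), u
2. r, u
3. not Dia r, u
4. not r, u
Accessibility: uRu
Branch closes: r and not r both at u.
All branches of the negation close; one closing branch shown above.

Valid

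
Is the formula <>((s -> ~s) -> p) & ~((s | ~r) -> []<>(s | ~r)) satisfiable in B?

1. <>((s -> ~s) -> p) & ~((s | ~r) -> []<>(s | ~r)), u
2. <>((s -> ~s) -> p), u
3. ~((s | ~r) -> []<>(s | ~r)), u
4. s | ~r, u
5. ~[]<>(s | ~r), u
6. ~r, u
7. (s -> ~s) -> p, v
8. ~(s -> ~s), v
9. s, v
10. ~<>(s | ~r), w
11. ~(s | ~r), u
12. ~s, u
13. r, u
Accessibility: uRu, uRv, uRw, vRu, vRv, wRu, wRw
Branch closes: r and ~r both at u.
Every branch closes; the branch above is one of them.

Unsatisfiable (every branch closes)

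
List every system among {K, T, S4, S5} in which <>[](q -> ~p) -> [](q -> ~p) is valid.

S5

S4-tableau for the negation ~(<>[](q -> ~p) -> [](q -> ~p)):
1. ~(<>[](q -> ~p) -> [](q -> ~p)), u
2. <>[](q -> ~p), u   [~->-rule on 1]
3. ~[](q -> ~p), u   [~->-rule on 1]
4. [](q -> ~p), v   [<>-rule on 2: fresh world v, uRv]
5. q -> ~p, v   [[]-rule on 4 via vRv]
6. ~p, v   [->-rule on 5 (branches; this branch)]
7. ~(q -> ~p), w   [~[]-rule on 3: fresh world w, uRw]
8. q, w   [~->-rule on 7]
9. p, w   [~->-rule on 7]
Accessibility: uRu, uRv, uRw, vRv, wRw
Complete open branch: countermodel on an S4-frame, so not valid in S4, nor in K, T (the same frame is also a K-frame and a T-frame).
S5-tableau for the negation ~(<>[](q -> ~p) -> [](q -> ~p)):
1. ~(<>[](q -> ~p) -> [](q -> ~p)), u
2. <>[](q -> ~p), u   [~->-rule on 1]
3. ~[](q -> ~p), u   [~->-rule on 1]
4. [](q -> ~p), v   [<>-rule on 2: fresh world v, uRv]
5. q -> ~p, u   [[]-rule on 4 via vRu]
6. q -> ~p, v   [[]-rule on 4 via vRv]
7. ~p, u   [->-rule on 5 (branches; this branch)]
8. ~p, v   [->-rule on 6 (branches; this branch)]
9. ~(q -> ~p), w   [~[]-rule on 3: fresh world w, uRw]
10. q, w   [~->-rule on 9]
11. p, w   [~->-rule on 9]
12. q -> ~p, w   [[]-rule on 4 via vRw]
13. ~p, w   [->-rule on 12 (branches; this branch)]
Accessibility: uRu, uRv, uRw, vRu, vRv, vRw, wRu, wRv, wRw
Branch closes: p and ~p both at w.
Every branch closes (one shown): valid in S5.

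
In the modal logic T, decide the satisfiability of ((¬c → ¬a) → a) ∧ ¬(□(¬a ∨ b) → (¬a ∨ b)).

Unsatisfiable

1. ((¬c → ¬a) → a) ∧ ¬(□(¬a ∨ b) → (¬a ∨ b)), 0
2. (¬c → ¬a) → a, 0
3. ¬(□(¬a ∨ b) → (¬a ∨ b)), 0
4. □(¬a ∨ b), 0
5. ¬(¬a ∨ b), 0
6. a, 0
7. ¬b, 0
8. ¬a ∨ b, 0
9. ¬(¬c → ¬a), 0
10. ¬c, 0
11. b, 0
Accessibility: 0R0
Branch closes: b and ¬b both at 0.
(One branch shown.) All branches close.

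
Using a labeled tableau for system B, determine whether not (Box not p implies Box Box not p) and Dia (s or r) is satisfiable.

1. not (Box not p implies Box Box not p) and Dia (s or r), 0
2. not (Box not p implies Box Box not p), 0
3. Dia (s or r), 0
4. Box not p, 0
5. not Box Box not p, 0
6. not p, 0
7. s or r, 1
8. not p, 1
9. r, 1
10. not Box not p, 2
11. not p, 2
12. p, 3
Accessibility: 0R0, 0R1, 0R2, 1R0, 1R1, 2R0, 2R2, 2R3, 3R2, 3R3

Yes, satisfiable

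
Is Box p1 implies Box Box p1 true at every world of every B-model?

Invalid (countermodel exists)

Tableau for the negation not (Box p1 implies Box Box p1):
1. not (Box p1 implies Box Box p1), 0
2. Box p1, 0
3. not Box Box p1, 0
4. p1, 0
5. not Box p1, 1
6. p1, 1
7. not p1, 2
Accessibility: 0R0, 0R1, 1R0, 1R1, 1R2, 2R1, 2R2
The negation has an open branch (countermodel exists).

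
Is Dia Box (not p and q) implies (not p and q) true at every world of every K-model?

Tableau for the negation not (Dia Box (not p and q) implies (not p and q)):
1. not (Dia Box (not p and q) implies (not p and q)), w0
2. Dia Box (not p and q), w0
3. not (not p and q), w0
4. not q, w0
5. Box (not p and q), w1
Accessibility: w0Rw1
The negation has an open branch (countermodel exists).

No, not valid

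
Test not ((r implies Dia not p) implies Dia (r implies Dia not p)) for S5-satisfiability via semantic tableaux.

Unsatisfiable

1. not ((r implies Dia not p) implies Dia (r implies Dia not p)), w0
2. r implies Dia not p, w0
3. not Dia (r implies Dia not p), w0
4. not (r implies Dia not p), w0
5. r, w0
6. not Dia not p, w0
7. p, w0
8. Dia not p, w0
9. not p, w1
10. not (r implies Dia not p), w1
11. r, w1
12. not Dia not p, w1
13. p, w1
Accessibility: w0Rw0, w0Rw1, w1Rw0, w1Rw1
Branch closes: p and not p both at w1.
Every branch closes; the branch above is one of them.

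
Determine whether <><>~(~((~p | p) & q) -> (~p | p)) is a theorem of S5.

Tableau for the negation ~<><>~(~((~p | p) & q) -> (~p | p)):
1. ~<><>~(~((~p | p) & q) -> (~p | p)), 0
2. ~<>~(~((~p | p) & q) -> (~p | p)), 0
3. ~((~p | p) & q) -> (~p | p), 0
4. ~p | p, 0
5. p, 0
Accessibility: 0R0
The negation has an open branch (countermodel exists).

Not valid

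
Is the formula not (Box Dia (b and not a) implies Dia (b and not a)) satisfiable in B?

1. not (Box Dia (b and not a) implies Dia (b and not a)), 0
2. Box Dia (b and not a), 0
3. not Dia (b and not a), 0
4. Dia (b and not a), 0
5. not (b and not a), 0
6. a, 0
7. b and not a, 1
8. b, 1
9. not a, 1
10. Dia (b and not a), 1
11. not (b and not a), 1
12. a, 1
Accessibility: 0R0, 0R1, 1R0, 1R1
Branch closes: a and not a both at 1.
Every branch closes; the branch above is one of them.

Unsatisfiable (every branch closes)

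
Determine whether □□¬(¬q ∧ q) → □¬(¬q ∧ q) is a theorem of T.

Valid in T

Tableau for the negation ¬(□□¬(¬q ∧ q) → □¬(¬q ∧ q)):
1. ¬(□□¬(¬q ∧ q) → □¬(¬q ∧ q)), u
2. □□¬(¬q ∧ q), u
3. ¬□¬(¬q ∧ q), u
4. □¬(¬q ∧ q), u
5. ¬(¬q ∧ q), u
6. ¬q, u
7. ¬q ∧ q, v
8. ¬q, v
9. q, v
Accessibility: uRu, uRv, vRv
Branch closes: q and ¬q both at v.
All branches of the negation close; one closing branch shown above.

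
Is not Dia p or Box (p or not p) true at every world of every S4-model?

Valid in S4

Tableau for the negation not (not Dia p or Box (p or not p)):
1. not (not Dia p or Box (p or not p)), u
2. Dia p, u
3. not Box (p or not p), u
4. p, v
5. not (p or not p), w
6. not p, w
7. p, w
Accessibility: uRu, uRv, uRw, vRv, wRw
Branch closes: p and not p both at w.
All branches of the negation close; one closing branch shown above.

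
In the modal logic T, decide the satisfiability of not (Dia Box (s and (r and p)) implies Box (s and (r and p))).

Satisfiable

1. not (Dia Box (s and (r and p)) implies Box (s and (r and p))), 0
2. Dia Box (s and (r and p)), 0   [neg-implies-rule on 1]
3. not Box (s and (r and p)), 0   [neg-implies-rule on 1]
4. Box (s and (r and p)), 1   [Dia-rule on 2: fresh world 1, 0R1]
5. s and (r and p), 1   [Box-rule on 4 via 1R1]
6. s, 1   [and-rule on 5]
7. r and p, 1   [and-rule on 5]
8. r, 1   [and-rule on 7]
9. p, 1   [and-rule on 7]
10. not (s and (r and p)), 2   [neg-Box-rule on 3: fresh world 2, 0R2]
11. not (r and p), 2   [neg-and-rule on 10 (branches; this branch)]
12. not p, 2   [neg-and-rule on 11 (branches; this branch)]
Accessibility: 0R0, 0R1, 0R2, 1R1, 2R2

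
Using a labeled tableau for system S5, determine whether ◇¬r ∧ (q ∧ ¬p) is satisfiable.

Satisfiable (open branch found)

1. ◇¬r ∧ (q ∧ ¬p), w0
2. ◇¬r, w0   [∧-rule on 1]
3. q ∧ ¬p, w0   [∧-rule on 1]
4. q, w0   [∧-rule on 3]
5. ¬p, w0   [∧-rule on 3]
6. ¬r, w1   [◇-rule on 2: fresh world w1, w0Rw1]
Accessibility: w0Rw0, w0Rw1, w1Rw0, w1Rw1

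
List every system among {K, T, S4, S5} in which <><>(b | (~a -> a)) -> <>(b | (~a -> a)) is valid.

S4, S5

S4-tableau for the negation ~(<><>(b | (~a -> a)) -> <>(b | (~a -> a))):
1. ~(<><>(b | (~a -> a)) -> <>(b | (~a -> a))), 0
2. <><>(b | (~a -> a)), 0
3. ~<>(b | (~a -> a)), 0
4. ~(b | (~a -> a)), 0
5. ~b, 0
6. ~(~a -> a), 0
7. ~a, 0
8. <>(b | (~a -> a)), 1
9. ~(b | (~a -> a)), 1
10. ~b, 1
11. ~(~a -> a), 1
12. ~a, 1
13. b | (~a -> a), 2
14. ~(b | (~a -> a)), 2
15. ~b, 2
16. ~(~a -> a), 2
17. ~a, 2
18. ~a -> a, 2
19. a, 2
Accessibility: 0R0, 0R1, 0R2, 1R1, 1R2, 2R2
Branch closes: a and ~a both at 2.
Every branch closes (one shown): valid in S4, hence also in S5 (every theorem of S4 is a theorem of S5).
T-tableau for the negation ~(<><>(b | (~a -> a)) -> <>(b | (~a -> a))):
1. ~(<><>(b | (~a -> a)) -> <>(b | (~a -> a))), 0
2. <><>(b | (~a -> a)), 0
3. ~<>(b | (~a -> a)), 0
4. ~(b | (~a -> a)), 0
5. ~b, 0
6. ~(~a -> a), 0
7. ~a, 0
8. <>(b | (~a -> a)), 1
9. ~(b | (~a -> a)), 1
10. ~b, 1
11. ~(~a -> a), 1
12. ~a, 1
13. b | (~a -> a), 2
14. ~a -> a, 2
15. a, 2
Accessibility: 0R0, 0R1, 1R1, 1R2, 2R2
Complete open branch: countermodel on a T-frame, so not valid in T, nor in K (the same frame is also a K-frame).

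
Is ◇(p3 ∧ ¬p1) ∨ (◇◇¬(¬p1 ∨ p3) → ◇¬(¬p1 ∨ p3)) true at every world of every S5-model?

Tableau for the negation ¬(◇(p3 ∧ ¬p1) ∨ (◇◇¬(¬p1 ∨ p3) → ◇¬(¬p1 ∨ p3))):
1. ¬(◇(p3 ∧ ¬p1) ∨ (◇◇¬(¬p1 ∨ p3) → ◇¬(¬p1 ∨ p3))), u
2. ¬◇(p3 ∧ ¬p1), u   [¬∨-rule on 1]
3. ¬(◇◇¬(¬p1 ∨ p3) → ◇¬(¬p1 ∨ p3)), u   [¬∨-rule on 1]
4. ◇◇¬(¬p1 ∨ p3), u   [¬→-rule on 3]
5. ¬◇¬(¬p1 ∨ p3), u   [¬→-rule on 3]
6. ¬(p3 ∧ ¬p1), u   [¬◇-rule on 2 via uRu]
7. ¬p1 ∨ p3, u   [¬◇-rule on 5 via uRu]
8. p1, u   [¬∧-rule on 6 (branches; this branch)]
9. p3, u   [∨-rule on 7 (branches; this branch)]
10. ◇¬(¬p1 ∨ p3), v   [◇-rule on 4: fresh world v, uRv]
11. ¬(p3 ∧ ¬p1), v   [¬◇-rule on 2 via uRv]
12. ¬p1 ∨ p3, v   [¬◇-rule on 5 via uRv]
13. p1, v   [¬∧-rule on 11 (branches; this branch)]
14. p3, v   [∨-rule on 12 (branches; this branch)]
15. ¬(¬p1 ∨ p3), w   [◇-rule on 10: fresh world w, vRw]
16. p1, w   [¬∨-rule on 15]
17. ¬p3, w   [¬∨-rule on 15]
18. ¬(p3 ∧ ¬p1), w   [¬◇-rule on 2 via uRw]
19. ¬p1 ∨ p3, w   [¬◇-rule on 5 via uRw]
20. p3, w   [∨-rule on 19 (branches; this branch)]
Accessibility: uRu, uRv, uRw, vRu, vRv, vRw, wRu, wRv, wRw
Branch closes: p3 and ¬p3 both at w.
Every branch of the negation's tableau closes; the branch above is one of them.

Yes, valid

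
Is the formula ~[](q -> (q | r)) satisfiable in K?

Unsatisfiable (every branch closes)

1. ~[](q -> (q | r)), 0
2. ~(q -> (q | r)), 1
3. q, 1
4. ~(q | r), 1
5. ~q, 1
6. ~r, 1
Accessibility: 0R1
Branch closes: q and ~q both at 1.
(One branch shown.) All branches close.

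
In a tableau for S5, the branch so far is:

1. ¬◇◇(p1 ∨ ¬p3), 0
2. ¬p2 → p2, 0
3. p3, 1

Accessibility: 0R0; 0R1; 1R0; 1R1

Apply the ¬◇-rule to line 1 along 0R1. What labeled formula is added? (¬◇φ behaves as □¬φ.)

¬◇φ behaves as □¬φ: propagate the negated body to each accessible world.

¬◇(p1 ∨ ¬p3), 1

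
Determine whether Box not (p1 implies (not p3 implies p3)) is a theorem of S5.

Tableau for the negation not Box not (p1 implies (not p3 implies p3)):
1. not Box not (p1 implies (not p3 implies p3)), u
2. p1 implies (not p3 implies p3), v
3. not p3 implies p3, v
4. p3, v
Accessibility: uRu, uRv, vRu, vRv
The negation has an open branch (countermodel exists).

Not valid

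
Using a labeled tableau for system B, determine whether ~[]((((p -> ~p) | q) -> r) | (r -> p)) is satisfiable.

1. ~[]((((p -> ~p) | q) -> r) | (r -> p)), w0
2. ~((((p -> ~p) | q) -> r) | (r -> p)), w1
3. ~(((p -> ~p) | q) -> r), w1
4. ~(r -> p), w1
5. (p -> ~p) | q, w1
6. ~r, w1
7. r, w1
8. ~p, w1
Accessibility: w0Rw0, w0Rw1, w1Rw0, w1Rw1
Branch closes: r and ~r both at w1.
Every branch closes; the branch above is one of them.

Unsatisfiable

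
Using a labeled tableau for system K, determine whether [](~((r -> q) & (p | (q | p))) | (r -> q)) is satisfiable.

Satisfiable

1. [](~((r -> q) & (p | (q | p))) | (r -> q)), 0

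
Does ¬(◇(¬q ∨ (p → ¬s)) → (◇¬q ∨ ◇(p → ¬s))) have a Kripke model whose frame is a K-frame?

Unsatisfiable (every branch closes)

1. ¬(◇(¬q ∨ (p → ¬s)) → (◇¬q ∨ ◇(p → ¬s))), w0
2. ◇(¬q ∨ (p → ¬s)), w0   [¬→-rule on 1]
3. ¬(◇¬q ∨ ◇(p → ¬s)), w0   [¬→-rule on 1]
4. ¬◇¬q, w0   [¬∨-rule on 3]
5. ¬◇(p → ¬s), w0   [¬∨-rule on 3]
6. ¬q ∨ (p → ¬s), w1   [◇-rule on 2: fresh world w1, w0Rw1]
7. q, w1   [¬◇-rule on 4 via w0Rw1]
8. ¬(p → ¬s), w1   [¬◇-rule on 5 via w0Rw1]
9. p, w1   [¬→-rule on 8]
10. s, w1   [¬→-rule on 8]
11. p → ¬s, w1   [∨-rule on 6 (branches; this branch)]
12. ¬s, w1   [→-rule on 11 (branches; this branch)]
Accessibility: w0Rw1
Branch closes: s and ¬s both at w1.
(One branch shown.) All branches close.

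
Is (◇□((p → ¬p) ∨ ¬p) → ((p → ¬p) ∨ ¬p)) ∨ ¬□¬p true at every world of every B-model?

Tableau for the negation ¬((◇□((p → ¬p) ∨ ¬p) → ((p → ¬p) ∨ ¬p)) ∨ ¬□¬p):
1. ¬((◇□((p → ¬p) ∨ ¬p) → ((p → ¬p) ∨ ¬p)) ∨ ¬□¬p), w0
2. ¬(◇□((p → ¬p) ∨ ¬p) → ((p → ¬p) ∨ ¬p)), w0
3. □¬p, w0
4. ◇□((p → ¬p) ∨ ¬p), w0
5. ¬((p → ¬p) ∨ ¬p), w0
6. ¬(p → ¬p), w0
7. p, w0
8. ¬p, w0
Accessibility: w0Rw0
Branch closes: p and ¬p both at w0.
All branches of the negation close; one closing branch shown above.

Valid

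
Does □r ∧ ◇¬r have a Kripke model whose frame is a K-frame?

No, unsatisfiable

1. □r ∧ ◇¬r, u
2. □r, u
3. ◇¬r, u
4. ¬r, v
5. r, v
Accessibility: uRv
Branch closes: r and ¬r both at v.
All branches of the tableau close; one closing branch shown above.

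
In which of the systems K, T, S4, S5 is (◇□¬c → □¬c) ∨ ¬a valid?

S4-tableau for the negation ¬((◇□¬c → □¬c) ∨ ¬a):
1. ¬((◇□¬c → □¬c) ∨ ¬a), u
2. ¬(◇□¬c → □¬c), u
3. a, u
4. ◇□¬c, u
5. ¬□¬c, u
6. □¬c, v
7. ¬c, v
8. c, w
Accessibility: uRu, uRv, uRw, vRv, wRw
Complete open branch: countermodel on an S4-frame, so not valid in S4, nor in K, T (the same frame is also a K-frame and a T-frame).
S5-tableau for the negation ¬((◇□¬c → □¬c) ∨ ¬a):
1. ¬((◇□¬c → □¬c) ∨ ¬a), u
2. ¬(◇□¬c → □¬c), u
3. a, u
4. ◇□¬c, u
5. ¬□¬c, u
6. □¬c, v
7. ¬c, u
8. ¬c, v
9. c, w
10. ¬c, w
Accessibility: uRu, uRv, uRw, vRu, vRv, vRw, wRu, wRv, wRw
Branch closes: c and ¬c both at w.
Every branch closes (one shown): valid in S5.

S5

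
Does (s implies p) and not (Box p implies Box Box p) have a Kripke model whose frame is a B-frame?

Satisfiable (open branch found)

1. (s implies p) and not (Box p implies Box Box p), u
2. s implies p, u
3. not (Box p implies Box Box p), u
4. Box p, u
5. not Box Box p, u
6. p, u
7. not Box p, v
8. p, v
9. not p, w
Accessibility: uRu, uRv, vRu, vRv, vRw, wRv, wRw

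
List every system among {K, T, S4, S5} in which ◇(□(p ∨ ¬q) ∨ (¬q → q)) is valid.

T, S4, S5

K-tableau for the negation ¬◇(□(p ∨ ¬q) ∨ (¬q → q)):
1. ¬◇(□(p ∨ ¬q) ∨ (¬q → q)), 0
Complete open branch: countermodel on a K-frame, so not valid in K.
T-tableau for the negation ¬◇(□(p ∨ ¬q) ∨ (¬q → q)):
1. ¬◇(□(p ∨ ¬q) ∨ (¬q → q)), 0
2. ¬(□(p ∨ ¬q) ∨ (¬q → q)), 0
3. ¬□(p ∨ ¬q), 0
4. ¬(¬q → q), 0
5. ¬q, 0
6. ¬(p ∨ ¬q), 1
7. ¬p, 1
8. q, 1
9. ¬(□(p ∨ ¬q) ∨ (¬q → q)), 1
10. ¬□(p ∨ ¬q), 1
11. ¬(¬q → q), 1
12. ¬q, 1
Accessibility: 0R0, 0R1, 1R1
Branch closes: q and ¬q both at 1.
Every branch closes (one shown): valid in T, hence also in S4, S5 (every theorem of T is a theorem of S4 and S5).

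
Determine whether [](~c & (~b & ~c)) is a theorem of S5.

Not valid

Tableau for the negation ~[](~c & (~b & ~c)):
1. ~[](~c & (~b & ~c)), 0
2. ~(~c & (~b & ~c)), 1
3. ~(~b & ~c), 1
4. c, 1
Accessibility: 0R0, 0R1, 1R0, 1R1
The negation has an open branch (countermodel exists).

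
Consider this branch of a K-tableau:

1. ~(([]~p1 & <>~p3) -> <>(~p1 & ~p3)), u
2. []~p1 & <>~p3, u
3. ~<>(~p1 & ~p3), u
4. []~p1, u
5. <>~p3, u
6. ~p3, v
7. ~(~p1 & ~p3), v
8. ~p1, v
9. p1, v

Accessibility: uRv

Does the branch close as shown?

Yes, closed

Both p1 and ~p1 appear at v.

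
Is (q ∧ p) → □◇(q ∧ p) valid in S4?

No, not valid

Tableau for the negation ¬((q ∧ p) → □◇(q ∧ p)):
1. ¬((q ∧ p) → □◇(q ∧ p)), w0
2. q ∧ p, w0
3. ¬□◇(q ∧ p), w0
4. q, w0
5. p, w0
6. ¬◇(q ∧ p), w1
7. ¬(q ∧ p), w1
8. ¬p, w1
Accessibility: w0Rw0, w0Rw1, w1Rw1
The negation has an open branch (countermodel exists).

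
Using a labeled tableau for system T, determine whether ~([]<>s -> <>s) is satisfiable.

No, unsatisfiable

1. ~([]<>s -> <>s), w0
2. []<>s, w0   [~->-rule on 1]
3. ~<>s, w0   [~->-rule on 1]
4. <>s, w0   [[]-rule on 2 via w0Rw0]
5. ~s, w0   [~<>-rule on 3 via w0Rw0]
6. s, w1   [<>-rule on 4: fresh world w1, w0Rw1]
7. <>s, w1   [[]-rule on 2 via w0Rw1]
8. ~s, w1   [~<>-rule on 3 via w0Rw1]
Accessibility: w0Rw0, w0Rw1, w1Rw1
Branch closes: s and ~s both at w1.
Every branch closes; the branch above is one of them.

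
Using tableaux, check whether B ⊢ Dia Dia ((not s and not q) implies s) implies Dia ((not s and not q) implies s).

Tableau for the negation not (Dia Dia ((not s and not q) implies s) implies Dia ((not s and not q) implies s)):
1. not (Dia Dia ((not s and not q) implies s) implies Dia ((not s and not q) implies s)), u
2. Dia Dia ((not s and not q) implies s), u
3. not Dia ((not s and not q) implies s), u
4. not ((not s and not q) implies s), u
5. not s and not q, u
6. not s, u
7. not q, u
8. Dia ((not s and not q) implies s), v
9. not ((not s and not q) implies s), v
10. not s and not q, v
11. not s, v
12. not q, v
13. (not s and not q) implies s, w
14. s, w
Accessibility: uRu, uRv, vRu, vRv, vRw, wRv, wRw
The negation has an open branch (countermodel exists).

No, not valid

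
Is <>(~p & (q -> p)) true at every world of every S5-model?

No, not valid

Tableau for the negation ~<>(~p & (q -> p)):
1. ~<>(~p & (q -> p)), u
2. ~(~p & (q -> p)), u
3. ~(q -> p), u
4. q, u
5. ~p, u
Accessibility: uRu
The negation has an open branch (countermodel exists).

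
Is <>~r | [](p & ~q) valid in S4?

Invalid (countermodel exists)

Tableau for the negation ~(<>~r | [](p & ~q)):
1. ~(<>~r | [](p & ~q)), u
2. ~<>~r, u
3. ~[](p & ~q), u
4. r, u
5. ~(p & ~q), v
6. r, v
7. q, v
Accessibility: uRu, uRv, vRv
The negation has an open branch (countermodel exists).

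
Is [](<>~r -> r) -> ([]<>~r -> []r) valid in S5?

Valid in S5

Tableau for the negation ~([](<>~r -> r) -> ([]<>~r -> []r)):
1. ~([](<>~r -> r) -> ([]<>~r -> []r)), 0
2. [](<>~r -> r), 0   [~->-rule on 1]
3. ~([]<>~r -> []r), 0   [~->-rule on 1]
4. []<>~r, 0   [~->-rule on 3]
5. ~[]r, 0   [~->-rule on 3]
6. <>~r -> r, 0   [[]-rule on 2 via 0R0]
7. <>~r, 0   [[]-rule on 4 via 0R0]
8. r, 0   [->-rule on 6 (branches; this branch)]
9. ~r, 1   [~[]-rule on 5: fresh world 1, 0R1]
10. <>~r -> r, 1   [[]-rule on 2 via 0R1]
11. <>~r, 1   [[]-rule on 4 via 0R1]
12. ~<>~r, 1   [->-rule on 10 (branches; this branch)]
13. r, 1   [~<>-rule on 12 via 1R1]
Accessibility: 0R0, 0R1, 1R0, 1R1
Branch closes: r and ~r both at 1.
All branches of the negation close; one closing branch shown above.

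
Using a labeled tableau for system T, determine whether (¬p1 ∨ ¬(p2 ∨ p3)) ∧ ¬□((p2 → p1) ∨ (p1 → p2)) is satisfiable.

1. (¬p1 ∨ ¬(p2 ∨ p3)) ∧ ¬□((p2 → p1) ∨ (p1 → p2)), u
2. ¬p1 ∨ ¬(p2 ∨ p3), u   [∧-rule on 1]
3. ¬□((p2 → p1) ∨ (p1 → p2)), u   [∧-rule on 1]
4. ¬(p2 ∨ p3), u   [∨-rule on 2 (branches; this branch)]
5. ¬p2, u   [¬∨-rule on 4]
6. ¬p3, u   [¬∨-rule on 4]
7. ¬((p2 → p1) ∨ (p1 → p2)), v   [¬□-rule on 3: fresh world v, uRv]
8. ¬(p2 → p1), v   [¬∨-rule on 7]
9. ¬(p1 → p2), v   [¬∨-rule on 7]
10. p2, v   [¬→-rule on 8]
11. ¬p1, v   [¬→-rule on 8]
12. p1, v   [¬→-rule on 9]
13. ¬p2, v   [¬→-rule on 9]
Accessibility: uRu, uRv, vRv
Branch closes: p1 and ¬p1 both at v.
Every branch closes; the branch above is one of them.

Unsatisfiable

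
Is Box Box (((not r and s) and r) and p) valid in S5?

Not valid

Tableau for the negation not Box Box (((not r and s) and r) and p):
1. not Box Box (((not r and s) and r) and p), w0
2. not Box (((not r and s) and r) and p), w1
3. not (((not r and s) and r) and p), w2
4. not p, w2
Accessibility: w0Rw0, w0Rw1, w0Rw2, w1Rw0, w1Rw1, w1Rw2, w2Rw0, w2Rw1, w2Rw2
The negation has an open branch (countermodel exists).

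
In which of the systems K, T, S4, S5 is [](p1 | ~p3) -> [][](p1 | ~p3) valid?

S4, S5

S4-tableau for the negation ~([](p1 | ~p3) -> [][](p1 | ~p3)):
1. ~([](p1 | ~p3) -> [][](p1 | ~p3)), 0
2. [](p1 | ~p3), 0
3. ~[][](p1 | ~p3), 0
4. p1 | ~p3, 0
5. ~p3, 0
6. ~[](p1 | ~p3), 1
7. p1 | ~p3, 1
8. ~p3, 1
9. ~(p1 | ~p3), 2
10. ~p1, 2
11. p3, 2
12. p1 | ~p3, 2
13. ~p3, 2
Accessibility: 0R0, 0R1, 0R2, 1R1, 1R2, 2R2
Branch closes: p3 and ~p3 both at 2.
Every branch closes (one shown): valid in S4, hence also in S5 (every theorem of S4 is a theorem of S5).
T-tableau for the negation ~([](p1 | ~p3) -> [][](p1 | ~p3)):
1. ~([](p1 | ~p3) -> [][](p1 | ~p3)), 0
2. [](p1 | ~p3), 0
3. ~[][](p1 | ~p3), 0
4. p1 | ~p3, 0
5. ~p3, 0
6. ~[](p1 | ~p3), 1
7. p1 | ~p3, 1
8. ~p3, 1
9. ~(p1 | ~p3), 2
10. ~p1, 2
11. p3, 2
Accessibility: 0R0, 0R1, 1R1, 1R2, 2R2
Complete open branch: countermodel on a T-frame, so not valid in T, nor in K (the same frame is also a K-frame).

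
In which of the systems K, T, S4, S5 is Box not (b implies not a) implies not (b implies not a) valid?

K-tableau for the negation not (Box not (b implies not a) implies not (b implies not a)):
1. not (Box not (b implies not a) implies not (b implies not a)), w0
2. Box not (b implies not a), w0
3. b implies not a, w0
4. not a, w0
Complete open branch: countermodel on a K-frame, so not valid in K.
T-tableau for the negation not (Box not (b implies not a) implies not (b implies not a)):
1. not (Box not (b implies not a) implies not (b implies not a)), w0
2. Box not (b implies not a), w0
3. b implies not a, w0
4. not (b implies not a), w0
5. b, w0
6. a, w0
7. not a, w0
Accessibility: w0Rw0
Branch closes: a and not a both at w0.
Every branch closes (one shown): valid in T, hence also in S4, S5 (every theorem of T is a theorem of S4 and S5).

T, S4, S5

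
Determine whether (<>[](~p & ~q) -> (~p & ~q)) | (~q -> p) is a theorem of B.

Tableau for the negation ~((<>[](~p & ~q) -> (~p & ~q)) | (~q -> p)):
1. ~((<>[](~p & ~q) -> (~p & ~q)) | (~q -> p)), w0
2. ~(<>[](~p & ~q) -> (~p & ~q)), w0   [~|-rule on 1]
3. ~(~q -> p), w0   [~|-rule on 1]
4. <>[](~p & ~q), w0   [~->-rule on 2]
5. ~(~p & ~q), w0   [~->-rule on 2]
6. ~q, w0   [~->-rule on 3]
7. ~p, w0   [~->-rule on 3]
8. q, w0   [~&-rule on 5 (branches; this branch)]
Accessibility: w0Rw0
Branch closes: q and ~q both at w0.
All branches of the negation close; one closing branch shown above.

Valid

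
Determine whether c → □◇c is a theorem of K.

Tableau for the negation ¬(c → □◇c):
1. ¬(c → □◇c), 0
2. c, 0
3. ¬□◇c, 0
4. ¬◇c, 1
Accessibility: 0R1
The negation has an open branch (countermodel exists).

Not valid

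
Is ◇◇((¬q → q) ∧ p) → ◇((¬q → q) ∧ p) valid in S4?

Tableau for the negation ¬(◇◇((¬q → q) ∧ p) → ◇((¬q → q) ∧ p)):
1. ¬(◇◇((¬q → q) ∧ p) → ◇((¬q → q) ∧ p)), u
2. ◇◇((¬q → q) ∧ p), u
3. ¬◇((¬q → q) ∧ p), u
4. ¬((¬q → q) ∧ p), u
5. ¬(¬q → q), u
6. ¬q, u
7. ◇((¬q → q) ∧ p), v
8. ¬((¬q → q) ∧ p), v
9. ¬(¬q → q), v
10. ¬q, v
11. (¬q → q) ∧ p, w
12. ¬q → q, w
13. p, w
14. ¬((¬q → q) ∧ p), w
15. q, w
16. ¬(¬q → q), w
17. ¬q, w
Accessibility: uRu, uRv, uRw, vRv, vRw, wRw
Branch closes: q and ¬q both at w.
Every branch of the negation's tableau closes; the branch above is one of them.

Yes, valid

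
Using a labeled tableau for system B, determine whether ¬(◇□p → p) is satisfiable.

No, unsatisfiable

1. ¬(◇□p → p), u
2. ◇□p, u
3. ¬p, u
4. □p, v
5. p, u
Accessibility: uRu, uRv, vRu, vRv
Branch closes: p and ¬p both at u.
Every branch closes; the branch above is one of them.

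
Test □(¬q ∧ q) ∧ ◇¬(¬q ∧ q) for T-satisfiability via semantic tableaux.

1. □(¬q ∧ q) ∧ ◇¬(¬q ∧ q), u
2. □(¬q ∧ q), u   [∧-rule on 1]
3. ◇¬(¬q ∧ q), u   [∧-rule on 1]
4. ¬q ∧ q, u   [□-rule on 2 via uRu]
5. ¬q, u   [∧-rule on 4]
6. q, u   [∧-rule on 4]
Accessibility: uRu
Branch closes: q and ¬q both at u.
(One branch shown.) All branches close.

Unsatisfiable (every branch closes)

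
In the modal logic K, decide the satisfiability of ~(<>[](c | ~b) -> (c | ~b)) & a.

1. ~(<>[](c | ~b) -> (c | ~b)) & a, u
2. ~(<>[](c | ~b) -> (c | ~b)), u
3. a, u
4. <>[](c | ~b), u
5. ~(c | ~b), u
6. ~c, u
7. b, u
8. [](c | ~b), v
Accessibility: uRv

Satisfiable (open branch found)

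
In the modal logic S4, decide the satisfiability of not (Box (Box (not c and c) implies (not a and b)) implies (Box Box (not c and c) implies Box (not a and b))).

1. not (Box (Box (not c and c) implies (not a and b)) implies (Box Box (not c and c) implies Box (not a and b))), w0
2. Box (Box (not c and c) implies (not a and b)), w0   [neg-implies-rule on 1]
3. not (Box Box (not c and c) implies Box (not a and b)), w0   [neg-implies-rule on 1]
4. Box Box (not c and c), w0   [neg-implies-rule on 3]
5. not Box (not a and b), w0   [neg-implies-rule on 3]
6. Box (not c and c) implies (not a and b), w0   [Box-rule on 2 via w0Rw0]
7. Box (not c and c), w0   [Box-rule on 4 via w0Rw0]
8. not c and c, w0   [Box-rule on 7 via w0Rw0]
9. not c, w0   [and-rule on 8]
10. c, w0   [and-rule on 8]
Accessibility: w0Rw0
Branch closes: c and not c both at w0.
All branches of the tableau close; one closing branch shown above.

Unsatisfiable (every branch closes)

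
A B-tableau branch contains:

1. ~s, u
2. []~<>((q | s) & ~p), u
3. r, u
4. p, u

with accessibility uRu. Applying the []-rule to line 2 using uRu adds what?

~<>((q | s) & ~p), u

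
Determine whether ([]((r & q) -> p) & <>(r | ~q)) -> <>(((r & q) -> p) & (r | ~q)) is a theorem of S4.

Tableau for the negation ~(([]((r & q) -> p) & <>(r | ~q)) -> <>(((r & q) -> p) & (r | ~q))):
1. ~(([]((r & q) -> p) & <>(r | ~q)) -> <>(((r & q) -> p) & (r | ~q))), u
2. []((r & q) -> p) & <>(r | ~q), u   [~->-rule on 1]
3. ~<>(((r & q) -> p) & (r | ~q)), u   [~->-rule on 1]
4. []((r & q) -> p), u   [&-rule on 2]
5. <>(r | ~q), u   [&-rule on 2]
6. ~(((r & q) -> p) & (r | ~q)), u   [~<>-rule on 3 via uRu]
7. (r & q) -> p, u   [[]-rule on 4 via uRu]
8. ~(r | ~q), u   [~&-rule on 6 (branches; this branch)]
9. ~r, u   [~|-rule on 8]
10. q, u   [~|-rule on 8]
11. ~(r & q), u   [->-rule on 7 (branches; this branch)]
12. r | ~q, v   [<>-rule on 5: fresh world v, uRv]
13. ~(((r & q) -> p) & (r | ~q)), v   [~<>-rule on 3 via uRv]
14. (r & q) -> p, v   [[]-rule on 4 via uRv]
15. r, v   [|-rule on 12 (branches; this branch)]
16. ~((r & q) -> p), v   [~&-rule on 13 (branches; this branch)]
17. r & q, v   [~->-rule on 16]
18. ~p, v   [~->-rule on 16]
19. q, v   [&-rule on 17]
20. ~(r & q), v   [->-rule on 14 (branches; this branch)]
21. ~q, v   [~&-rule on 20 (branches; this branch)]
Accessibility: uRu, uRv, vRv
Branch closes: q and ~q both at v.
All branches of the negation close; one closing branch shown above.

Yes, valid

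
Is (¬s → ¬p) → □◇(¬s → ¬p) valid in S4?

Tableau for the negation ¬((¬s → ¬p) → □◇(¬s → ¬p)):
1. ¬((¬s → ¬p) → □◇(¬s → ¬p)), u
2. ¬s → ¬p, u   [¬→-rule on 1]
3. ¬□◇(¬s → ¬p), u   [¬→-rule on 1]
4. ¬p, u   [→-rule on 2 (branches; this branch)]
5. ¬◇(¬s → ¬p), v   [¬□-rule on 3: fresh world v, uRv]
6. ¬(¬s → ¬p), v   [¬◇-rule on 5 via vRv]
7. ¬s, v   [¬→-rule on 6]
8. p, v   [¬→-rule on 6]
Accessibility: uRu, uRv, vRv
The negation has an open branch (countermodel exists).

Not valid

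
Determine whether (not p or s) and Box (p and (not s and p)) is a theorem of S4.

Invalid (countermodel exists)

Tableau for the negation not ((not p or s) and Box (p and (not s and p))):
1. not ((not p or s) and Box (p and (not s and p))), 0
2. not Box (p and (not s and p)), 0
3. not (p and (not s and p)), 1
4. not (not s and p), 1
5. not p, 1
Accessibility: 0R0, 0R1, 1R1
The negation has an open branch (countermodel exists).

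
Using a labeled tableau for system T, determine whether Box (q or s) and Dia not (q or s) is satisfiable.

1. Box (q or s) and Dia not (q or s), 0
2. Box (q or s), 0
3. Dia not (q or s), 0
4. q or s, 0
5. s, 0
6. not (q or s), 1
7. not q, 1
8. not s, 1
9. q or s, 1
10. s, 1
Accessibility: 0R0, 0R1, 1R1
Branch closes: s and not s both at 1.
(One branch shown.) All branches close.

Unsatisfiable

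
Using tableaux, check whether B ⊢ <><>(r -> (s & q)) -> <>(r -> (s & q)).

Invalid (countermodel exists)

Tableau for the negation ~(<><>(r -> (s & q)) -> <>(r -> (s & q))):
1. ~(<><>(r -> (s & q)) -> <>(r -> (s & q))), w0
2. <><>(r -> (s & q)), w0
3. ~<>(r -> (s & q)), w0
4. ~(r -> (s & q)), w0
5. r, w0
6. ~(s & q), w0
7. ~q, w0
8. <>(r -> (s & q)), w1
9. ~(r -> (s & q)), w1
10. r, w1
11. ~(s & q), w1
12. ~q, w1
13. r -> (s & q), w2
14. s & q, w2
15. s, w2
16. q, w2
Accessibility: w0Rw0, w0Rw1, w1Rw0, w1Rw1, w1Rw2, w2Rw1, w2Rw2
The negation has an open branch (countermodel exists).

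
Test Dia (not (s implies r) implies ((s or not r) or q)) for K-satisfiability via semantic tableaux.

1. Dia (not (s implies r) implies ((s or not r) or q)), w0
2. not (s implies r) implies ((s or not r) or q), w1   [Dia-rule on 1: fresh world w1, w0Rw1]
3. (s or not r) or q, w1   [implies-rule on 2 (branches; this branch)]
4. q, w1   [or-rule on 3 (branches; this branch)]
Accessibility: w0Rw1

Satisfiable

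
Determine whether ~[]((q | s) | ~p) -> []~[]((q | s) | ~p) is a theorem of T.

Tableau for the negation ~(~[]((q | s) | ~p) -> []~[]((q | s) | ~p)):
1. ~(~[]((q | s) | ~p) -> []~[]((q | s) | ~p)), w0
2. ~[]((q | s) | ~p), w0   [~->-rule on 1]
3. ~[]~[]((q | s) | ~p), w0   [~->-rule on 1]
4. ~((q | s) | ~p), w1   [~[]-rule on 2: fresh world w1, w0Rw1]
5. ~(q | s), w1   [~|-rule on 4]
6. p, w1   [~|-rule on 4]
7. ~q, w1   [~|-rule on 5]
8. ~s, w1   [~|-rule on 5]
9. []((q | s) | ~p), w2   [~[]-rule on 3: fresh world w2, w0Rw2]
10. (q | s) | ~p, w2   [[]-rule on 9 via w2Rw2]
11. ~p, w2   [|-rule on 10 (branches; this branch)]
Accessibility: w0Rw0, w0Rw1, w0Rw2, w1Rw1, w2Rw2
The negation has an open branch (countermodel exists).

No, not valid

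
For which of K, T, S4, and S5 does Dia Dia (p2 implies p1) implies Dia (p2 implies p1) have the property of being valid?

S4, S5

T-tableau for the negation not (Dia Dia (p2 implies p1) implies Dia (p2 implies p1)):
1. not (Dia Dia (p2 implies p1) implies Dia (p2 implies p1)), w0
2. Dia Dia (p2 implies p1), w0
3. not Dia (p2 implies p1), w0
4. not (p2 implies p1), w0
5. p2, w0
6. not p1, w0
7. Dia (p2 implies p1), w1
8. not (p2 implies p1), w1
9. p2, w1
10. not p1, w1
11. p2 implies p1, w2
12. p1, w2
Accessibility: w0Rw0, w0Rw1, w1Rw1, w1Rw2, w2Rw2
Complete open branch: countermodel on a T-frame, so not valid in T, nor in K (the same frame is also a K-frame).
S4-tableau for the negation not (Dia Dia (p2 implies p1) implies Dia (p2 implies p1)):
1. not (Dia Dia (p2 implies p1) implies Dia (p2 implies p1)), w0
2. Dia Dia (p2 implies p1), w0
3. not Dia (p2 implies p1), w0
4. not (p2 implies p1), w0
5. p2, w0
6. not p1, w0
7. Dia (p2 implies p1), w1
8. not (p2 implies p1), w1
9. p2, w1
10. not p1, w1
11. p2 implies p1, w2
12. not (p2 implies p1), w2
13. p2, w2
14. not p1, w2
15. p1, w2
Accessibility: w0Rw0, w0Rw1, w0Rw2, w1Rw1, w1Rw2, w2Rw2
Branch closes: p1 and not p1 both at w2.
Every branch closes (one shown): valid in S4, hence also in S5 (every theorem of S4 is a theorem of S5).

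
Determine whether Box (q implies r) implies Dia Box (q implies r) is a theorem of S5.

Tableau for the negation not (Box (q implies r) implies Dia Box (q implies r)):
1. not (Box (q implies r) implies Dia Box (q implies r)), u
2. Box (q implies r), u
3. not Dia Box (q implies r), u
4. q implies r, u
5. not Box (q implies r), u
6. r, u
7. not (q implies r), v
8. q, v
9. not r, v
10. q implies r, v
11. not Box (q implies r), v
12. r, v
Accessibility: uRu, uRv, vRu, vRv
Branch closes: r and not r both at v.
All branches of the negation close; one closing branch shown above.

Yes, valid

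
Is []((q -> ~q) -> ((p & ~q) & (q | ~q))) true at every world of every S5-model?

No, not valid

Tableau for the negation ~[]((q -> ~q) -> ((p & ~q) & (q | ~q))):
1. ~[]((q -> ~q) -> ((p & ~q) & (q | ~q))), 0
2. ~((q -> ~q) -> ((p & ~q) & (q | ~q))), 1   [~[]-rule on 1: fresh world 1, 0R1]
3. q -> ~q, 1   [~->-rule on 2]
4. ~((p & ~q) & (q | ~q)), 1   [~->-rule on 2]
5. ~q, 1   [->-rule on 3 (branches; this branch)]
6. ~(p & ~q), 1   [~&-rule on 4 (branches; this branch)]
7. ~p, 1   [~&-rule on 6 (branches; this branch)]
Accessibility: 0R0, 0R1, 1R0, 1R1
The negation has an open branch (countermodel exists).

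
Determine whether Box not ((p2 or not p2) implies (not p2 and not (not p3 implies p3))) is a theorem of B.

Invalid (countermodel exists)

Tableau for the negation not Box not ((p2 or not p2) implies (not p2 and not (not p3 implies p3))):
1. not Box not ((p2 or not p2) implies (not p2 and not (not p3 implies p3))), 0
2. (p2 or not p2) implies (not p2 and not (not p3 implies p3)), 1
3. not p2 and not (not p3 implies p3), 1
4. not p2, 1
5. not (not p3 implies p3), 1
6. not p3, 1
Accessibility: 0R0, 0R1, 1R0, 1R1
The negation has an open branch (countermodel exists).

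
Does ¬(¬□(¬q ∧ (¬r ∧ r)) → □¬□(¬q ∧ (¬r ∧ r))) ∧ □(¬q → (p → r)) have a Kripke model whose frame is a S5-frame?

1. ¬(¬□(¬q ∧ (¬r ∧ r)) → □¬□(¬q ∧ (¬r ∧ r))) ∧ □(¬q → (p → r)), 0
2. ¬(¬□(¬q ∧ (¬r ∧ r)) → □¬□(¬q ∧ (¬r ∧ r))), 0
3. □(¬q → (p → r)), 0
4. ¬□(¬q ∧ (¬r ∧ r)), 0
5. ¬□¬□(¬q ∧ (¬r ∧ r)), 0
6. ¬q → (p → r), 0
7. p → r, 0
8. r, 0
9. ¬(¬q ∧ (¬r ∧ r)), 1
10. ¬q → (p → r), 1
11. ¬(¬r ∧ r), 1
12. p → r, 1
13. ¬r, 1
14. ¬p, 1
15. □(¬q ∧ (¬r ∧ r)), 2
16. ¬q → (p → r), 2
17. ¬q ∧ (¬r ∧ r), 0
18. ¬q, 0
19. ¬r ∧ r, 0
20. ¬r, 0
Accessibility: 0R0, 0R1, 0R2, 1R0, 1R1, 1R2, 2R0, 2R1, 2R2
Branch closes: r and ¬r both at 0.
(One branch shown.) All branches close.

Unsatisfiable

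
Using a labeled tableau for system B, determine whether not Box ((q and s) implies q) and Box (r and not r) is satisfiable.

1. not Box ((q and s) implies q) and Box (r and not r), 0
2. not Box ((q and s) implies q), 0   [and-rule on 1]
3. Box (r and not r), 0   [and-rule on 1]
4. r and not r, 0   [Box-rule on 3 via 0R0]
5. r, 0   [and-rule on 4]
6. not r, 0   [and-rule on 4]
Accessibility: 0R0
Branch closes: r and not r both at 0.
All branches of the tableau close; one closing branch shown above.

Unsatisfiable (every branch closes)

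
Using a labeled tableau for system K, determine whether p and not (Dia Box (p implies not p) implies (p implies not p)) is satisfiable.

1. p and not (Dia Box (p implies not p) implies (p implies not p)), w0
2. p, w0
3. not (Dia Box (p implies not p) implies (p implies not p)), w0
4. Dia Box (p implies not p), w0
5. not (p implies not p), w0
6. Box (p implies not p), w1
Accessibility: w0Rw1

Satisfiable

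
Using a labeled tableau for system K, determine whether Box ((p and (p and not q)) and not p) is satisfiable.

Yes, satisfiable

1. Box ((p and (p and not q)) and not p), 0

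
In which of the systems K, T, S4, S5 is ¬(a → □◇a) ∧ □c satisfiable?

S4-tableau for the formula:
1. ¬(a → □◇a) ∧ □c, u
2. ¬(a → □◇a), u
3. □c, u
4. a, u
5. ¬□◇a, u
6. c, u
7. ¬◇a, v
8. c, v
9. ¬a, v
Accessibility: uRu, uRv, vRv
Complete open branch: satisfiable in S4, hence also in K, T (this S4-model is also a K-model and a T-model).
S5-tableau for the formula:
1. ¬(a → □◇a) ∧ □c, u
2. ¬(a → □◇a), u
3. □c, u
4. a, u
5. ¬□◇a, u
6. c, u
7. ¬◇a, v
8. c, v
9. ¬a, u
Accessibility: uRu, uRv, vRu, vRv
Branch closes: a and ¬a both at u.
Every branch closes (one shown): unsatisfiable in S5.

K, T, S4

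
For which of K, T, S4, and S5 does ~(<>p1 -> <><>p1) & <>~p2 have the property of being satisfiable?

K

T-tableau for the formula:
1. ~(<>p1 -> <><>p1) & <>~p2, 0
2. ~(<>p1 -> <><>p1), 0   [&-rule on 1]
3. <>~p2, 0   [&-rule on 1]
4. <>p1, 0   [~->-rule on 2]
5. ~<><>p1, 0   [~->-rule on 2]
6. ~<>p1, 0   [~<>-rule on 5 via 0R0]
7. ~p1, 0   [~<>-rule on 6 via 0R0]
8. ~p2, 1   [<>-rule on 3: fresh world 1, 0R1]
9. ~<>p1, 1   [~<>-rule on 5 via 0R1]
10. ~p1, 1   [~<>-rule on 6 via 0R1]
11. p1, 2   [<>-rule on 4: fresh world 2, 0R2]
12. ~<>p1, 2   [~<>-rule on 5 via 0R2]
13. ~p1, 2   [~<>-rule on 6 via 0R2]
Accessibility: 0R0, 0R1, 0R2, 1R1, 2R2
Branch closes: p1 and ~p1 both at 2.
Every branch closes (one shown): unsatisfiable in T, hence also in S4, S5 (every S4/S5-frame is a T-frame).
K-tableau for the formula:
1. ~(<>p1 -> <><>p1) & <>~p2, 0
2. ~(<>p1 -> <><>p1), 0   [&-rule on 1]
3. <>~p2, 0   [&-rule on 1]
4. <>p1, 0   [~->-rule on 2]
5. ~<><>p1, 0   [~->-rule on 2]
6. ~p2, 1   [<>-rule on 3: fresh world 1, 0R1]
7. ~<>p1, 1   [~<>-rule on 5 via 0R1]
8. p1, 2   [<>-rule on 4: fresh world 2, 0R2]
9. ~<>p1, 2   [~<>-rule on 5 via 0R2]
Accessibility: 0R1, 0R2
Complete open branch: satisfiable in K.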